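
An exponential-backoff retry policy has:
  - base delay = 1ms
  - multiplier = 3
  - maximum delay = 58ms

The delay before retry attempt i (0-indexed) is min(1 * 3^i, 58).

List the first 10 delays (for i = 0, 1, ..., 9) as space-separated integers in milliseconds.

Answer: 1 3 9 27 58 58 58 58 58 58

Derivation:
Computing each delay:
  i=0: min(1*3^0, 58) = 1
  i=1: min(1*3^1, 58) = 3
  i=2: min(1*3^2, 58) = 9
  i=3: min(1*3^3, 58) = 27
  i=4: min(1*3^4, 58) = 58
  i=5: min(1*3^5, 58) = 58
  i=6: min(1*3^6, 58) = 58
  i=7: min(1*3^7, 58) = 58
  i=8: min(1*3^8, 58) = 58
  i=9: min(1*3^9, 58) = 58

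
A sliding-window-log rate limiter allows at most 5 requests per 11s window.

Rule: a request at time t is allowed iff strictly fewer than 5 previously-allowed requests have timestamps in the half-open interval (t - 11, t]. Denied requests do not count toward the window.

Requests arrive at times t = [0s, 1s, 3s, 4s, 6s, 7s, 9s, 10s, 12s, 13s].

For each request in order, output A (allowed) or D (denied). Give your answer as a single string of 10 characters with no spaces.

Answer: AAAAADDDAA

Derivation:
Tracking allowed requests in the window:
  req#1 t=0s: ALLOW
  req#2 t=1s: ALLOW
  req#3 t=3s: ALLOW
  req#4 t=4s: ALLOW
  req#5 t=6s: ALLOW
  req#6 t=7s: DENY
  req#7 t=9s: DENY
  req#8 t=10s: DENY
  req#9 t=12s: ALLOW
  req#10 t=13s: ALLOW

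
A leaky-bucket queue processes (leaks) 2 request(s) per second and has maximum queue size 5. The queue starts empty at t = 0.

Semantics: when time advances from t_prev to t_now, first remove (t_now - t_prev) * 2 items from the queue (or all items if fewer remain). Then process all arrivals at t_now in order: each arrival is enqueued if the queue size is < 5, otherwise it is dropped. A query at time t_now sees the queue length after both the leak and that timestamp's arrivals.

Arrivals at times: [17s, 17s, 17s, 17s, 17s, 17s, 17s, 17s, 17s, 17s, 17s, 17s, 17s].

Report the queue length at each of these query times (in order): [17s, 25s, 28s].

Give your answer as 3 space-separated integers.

Answer: 5 0 0

Derivation:
Queue lengths at query times:
  query t=17s: backlog = 5
  query t=25s: backlog = 0
  query t=28s: backlog = 0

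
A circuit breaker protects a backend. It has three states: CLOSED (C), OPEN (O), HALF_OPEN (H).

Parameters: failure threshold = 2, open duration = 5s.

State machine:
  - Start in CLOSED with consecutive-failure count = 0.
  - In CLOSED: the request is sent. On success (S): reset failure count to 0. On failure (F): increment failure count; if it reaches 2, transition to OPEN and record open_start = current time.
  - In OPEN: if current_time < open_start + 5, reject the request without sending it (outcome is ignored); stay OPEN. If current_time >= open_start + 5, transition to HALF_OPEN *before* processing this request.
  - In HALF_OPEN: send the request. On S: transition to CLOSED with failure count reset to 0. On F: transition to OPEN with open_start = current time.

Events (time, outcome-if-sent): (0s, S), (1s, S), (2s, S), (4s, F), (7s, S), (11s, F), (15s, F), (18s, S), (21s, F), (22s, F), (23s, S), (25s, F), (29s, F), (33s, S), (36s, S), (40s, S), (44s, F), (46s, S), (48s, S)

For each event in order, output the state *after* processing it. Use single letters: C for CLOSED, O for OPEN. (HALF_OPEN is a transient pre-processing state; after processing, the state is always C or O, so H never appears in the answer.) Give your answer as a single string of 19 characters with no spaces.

Answer: CCCCCCOOOOOOOOCCCCC

Derivation:
State after each event:
  event#1 t=0s outcome=S: state=CLOSED
  event#2 t=1s outcome=S: state=CLOSED
  event#3 t=2s outcome=S: state=CLOSED
  event#4 t=4s outcome=F: state=CLOSED
  event#5 t=7s outcome=S: state=CLOSED
  event#6 t=11s outcome=F: state=CLOSED
  event#7 t=15s outcome=F: state=OPEN
  event#8 t=18s outcome=S: state=OPEN
  event#9 t=21s outcome=F: state=OPEN
  event#10 t=22s outcome=F: state=OPEN
  event#11 t=23s outcome=S: state=OPEN
  event#12 t=25s outcome=F: state=OPEN
  event#13 t=29s outcome=F: state=OPEN
  event#14 t=33s outcome=S: state=OPEN
  event#15 t=36s outcome=S: state=CLOSED
  event#16 t=40s outcome=S: state=CLOSED
  event#17 t=44s outcome=F: state=CLOSED
  event#18 t=46s outcome=S: state=CLOSED
  event#19 t=48s outcome=S: state=CLOSED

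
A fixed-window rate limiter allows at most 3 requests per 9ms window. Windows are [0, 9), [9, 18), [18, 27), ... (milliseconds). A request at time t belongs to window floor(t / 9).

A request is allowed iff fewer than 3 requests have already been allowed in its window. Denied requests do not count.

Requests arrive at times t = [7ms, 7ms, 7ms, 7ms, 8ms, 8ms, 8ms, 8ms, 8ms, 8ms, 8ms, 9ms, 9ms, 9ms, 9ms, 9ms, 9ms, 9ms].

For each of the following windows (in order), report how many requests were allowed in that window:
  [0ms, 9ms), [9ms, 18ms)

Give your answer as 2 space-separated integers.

Answer: 3 3

Derivation:
Processing requests:
  req#1 t=7ms (window 0): ALLOW
  req#2 t=7ms (window 0): ALLOW
  req#3 t=7ms (window 0): ALLOW
  req#4 t=7ms (window 0): DENY
  req#5 t=8ms (window 0): DENY
  req#6 t=8ms (window 0): DENY
  req#7 t=8ms (window 0): DENY
  req#8 t=8ms (window 0): DENY
  req#9 t=8ms (window 0): DENY
  req#10 t=8ms (window 0): DENY
  req#11 t=8ms (window 0): DENY
  req#12 t=9ms (window 1): ALLOW
  req#13 t=9ms (window 1): ALLOW
  req#14 t=9ms (window 1): ALLOW
  req#15 t=9ms (window 1): DENY
  req#16 t=9ms (window 1): DENY
  req#17 t=9ms (window 1): DENY
  req#18 t=9ms (window 1): DENY

Allowed counts by window: 3 3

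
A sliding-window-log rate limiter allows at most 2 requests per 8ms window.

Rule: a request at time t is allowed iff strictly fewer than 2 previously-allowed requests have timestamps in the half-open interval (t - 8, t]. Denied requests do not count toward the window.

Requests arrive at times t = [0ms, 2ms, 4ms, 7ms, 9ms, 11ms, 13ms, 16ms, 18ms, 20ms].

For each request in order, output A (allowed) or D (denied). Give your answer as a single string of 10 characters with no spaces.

Answer: AADDAADDAA

Derivation:
Tracking allowed requests in the window:
  req#1 t=0ms: ALLOW
  req#2 t=2ms: ALLOW
  req#3 t=4ms: DENY
  req#4 t=7ms: DENY
  req#5 t=9ms: ALLOW
  req#6 t=11ms: ALLOW
  req#7 t=13ms: DENY
  req#8 t=16ms: DENY
  req#9 t=18ms: ALLOW
  req#10 t=20ms: ALLOW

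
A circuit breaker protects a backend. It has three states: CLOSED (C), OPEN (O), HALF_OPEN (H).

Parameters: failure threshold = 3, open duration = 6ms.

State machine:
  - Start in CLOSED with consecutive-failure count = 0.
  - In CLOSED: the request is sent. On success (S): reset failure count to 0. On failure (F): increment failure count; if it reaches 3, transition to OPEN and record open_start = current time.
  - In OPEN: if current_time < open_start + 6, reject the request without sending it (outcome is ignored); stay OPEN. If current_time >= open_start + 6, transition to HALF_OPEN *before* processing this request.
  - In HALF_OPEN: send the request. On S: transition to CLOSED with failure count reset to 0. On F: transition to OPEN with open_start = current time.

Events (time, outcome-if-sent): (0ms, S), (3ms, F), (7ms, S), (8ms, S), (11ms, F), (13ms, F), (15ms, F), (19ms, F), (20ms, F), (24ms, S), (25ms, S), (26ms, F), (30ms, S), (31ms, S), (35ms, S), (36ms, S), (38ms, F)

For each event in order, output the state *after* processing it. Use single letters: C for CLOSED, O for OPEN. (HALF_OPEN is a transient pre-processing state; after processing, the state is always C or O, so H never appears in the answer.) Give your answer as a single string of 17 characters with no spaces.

State after each event:
  event#1 t=0ms outcome=S: state=CLOSED
  event#2 t=3ms outcome=F: state=CLOSED
  event#3 t=7ms outcome=S: state=CLOSED
  event#4 t=8ms outcome=S: state=CLOSED
  event#5 t=11ms outcome=F: state=CLOSED
  event#6 t=13ms outcome=F: state=CLOSED
  event#7 t=15ms outcome=F: state=OPEN
  event#8 t=19ms outcome=F: state=OPEN
  event#9 t=20ms outcome=F: state=OPEN
  event#10 t=24ms outcome=S: state=CLOSED
  event#11 t=25ms outcome=S: state=CLOSED
  event#12 t=26ms outcome=F: state=CLOSED
  event#13 t=30ms outcome=S: state=CLOSED
  event#14 t=31ms outcome=S: state=CLOSED
  event#15 t=35ms outcome=S: state=CLOSED
  event#16 t=36ms outcome=S: state=CLOSED
  event#17 t=38ms outcome=F: state=CLOSED

Answer: CCCCCCOOOCCCCCCCC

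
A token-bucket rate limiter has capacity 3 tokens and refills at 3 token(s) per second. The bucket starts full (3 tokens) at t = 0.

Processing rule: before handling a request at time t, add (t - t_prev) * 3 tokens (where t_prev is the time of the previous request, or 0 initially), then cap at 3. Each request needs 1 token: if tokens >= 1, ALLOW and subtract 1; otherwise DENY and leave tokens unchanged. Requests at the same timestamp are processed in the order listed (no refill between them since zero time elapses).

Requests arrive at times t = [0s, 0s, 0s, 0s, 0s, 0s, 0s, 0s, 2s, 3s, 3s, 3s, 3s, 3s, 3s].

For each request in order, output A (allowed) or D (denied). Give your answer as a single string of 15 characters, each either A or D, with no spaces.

Simulating step by step:
  req#1 t=0s: ALLOW
  req#2 t=0s: ALLOW
  req#3 t=0s: ALLOW
  req#4 t=0s: DENY
  req#5 t=0s: DENY
  req#6 t=0s: DENY
  req#7 t=0s: DENY
  req#8 t=0s: DENY
  req#9 t=2s: ALLOW
  req#10 t=3s: ALLOW
  req#11 t=3s: ALLOW
  req#12 t=3s: ALLOW
  req#13 t=3s: DENY
  req#14 t=3s: DENY
  req#15 t=3s: DENY

Answer: AAADDDDDAAAADDD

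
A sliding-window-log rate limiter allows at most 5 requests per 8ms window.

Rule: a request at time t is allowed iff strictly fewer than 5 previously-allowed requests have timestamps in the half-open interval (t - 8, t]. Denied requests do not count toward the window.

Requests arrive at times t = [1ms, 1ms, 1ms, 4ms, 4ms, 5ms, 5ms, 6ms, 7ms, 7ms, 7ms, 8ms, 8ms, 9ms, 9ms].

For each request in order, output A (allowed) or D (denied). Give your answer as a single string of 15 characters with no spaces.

Answer: AAAAADDDDDDDDAA

Derivation:
Tracking allowed requests in the window:
  req#1 t=1ms: ALLOW
  req#2 t=1ms: ALLOW
  req#3 t=1ms: ALLOW
  req#4 t=4ms: ALLOW
  req#5 t=4ms: ALLOW
  req#6 t=5ms: DENY
  req#7 t=5ms: DENY
  req#8 t=6ms: DENY
  req#9 t=7ms: DENY
  req#10 t=7ms: DENY
  req#11 t=7ms: DENY
  req#12 t=8ms: DENY
  req#13 t=8ms: DENY
  req#14 t=9ms: ALLOW
  req#15 t=9ms: ALLOW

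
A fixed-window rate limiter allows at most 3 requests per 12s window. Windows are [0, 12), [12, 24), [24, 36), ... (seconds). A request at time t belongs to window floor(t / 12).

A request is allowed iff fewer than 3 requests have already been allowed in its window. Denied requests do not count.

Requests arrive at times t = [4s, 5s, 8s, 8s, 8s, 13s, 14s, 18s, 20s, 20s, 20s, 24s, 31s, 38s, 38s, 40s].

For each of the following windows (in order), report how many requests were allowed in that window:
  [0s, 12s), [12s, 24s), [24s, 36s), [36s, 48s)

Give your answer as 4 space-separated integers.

Answer: 3 3 2 3

Derivation:
Processing requests:
  req#1 t=4s (window 0): ALLOW
  req#2 t=5s (window 0): ALLOW
  req#3 t=8s (window 0): ALLOW
  req#4 t=8s (window 0): DENY
  req#5 t=8s (window 0): DENY
  req#6 t=13s (window 1): ALLOW
  req#7 t=14s (window 1): ALLOW
  req#8 t=18s (window 1): ALLOW
  req#9 t=20s (window 1): DENY
  req#10 t=20s (window 1): DENY
  req#11 t=20s (window 1): DENY
  req#12 t=24s (window 2): ALLOW
  req#13 t=31s (window 2): ALLOW
  req#14 t=38s (window 3): ALLOW
  req#15 t=38s (window 3): ALLOW
  req#16 t=40s (window 3): ALLOW

Allowed counts by window: 3 3 2 3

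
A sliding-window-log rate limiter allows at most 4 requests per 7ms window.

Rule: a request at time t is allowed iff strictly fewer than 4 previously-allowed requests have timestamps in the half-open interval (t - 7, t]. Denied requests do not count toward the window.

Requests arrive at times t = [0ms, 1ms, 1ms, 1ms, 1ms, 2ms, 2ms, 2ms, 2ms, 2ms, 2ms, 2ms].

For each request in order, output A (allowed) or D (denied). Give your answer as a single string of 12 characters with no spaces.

Tracking allowed requests in the window:
  req#1 t=0ms: ALLOW
  req#2 t=1ms: ALLOW
  req#3 t=1ms: ALLOW
  req#4 t=1ms: ALLOW
  req#5 t=1ms: DENY
  req#6 t=2ms: DENY
  req#7 t=2ms: DENY
  req#8 t=2ms: DENY
  req#9 t=2ms: DENY
  req#10 t=2ms: DENY
  req#11 t=2ms: DENY
  req#12 t=2ms: DENY

Answer: AAAADDDDDDDD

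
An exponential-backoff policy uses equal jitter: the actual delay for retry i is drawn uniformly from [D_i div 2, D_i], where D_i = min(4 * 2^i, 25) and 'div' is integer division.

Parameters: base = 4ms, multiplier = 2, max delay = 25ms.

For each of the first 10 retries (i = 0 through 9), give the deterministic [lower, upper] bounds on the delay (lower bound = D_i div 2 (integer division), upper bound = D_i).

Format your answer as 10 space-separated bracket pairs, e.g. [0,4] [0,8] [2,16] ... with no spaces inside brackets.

Computing bounds per retry:
  i=0: D_i=min(4*2^0,25)=4, bounds=[2,4]
  i=1: D_i=min(4*2^1,25)=8, bounds=[4,8]
  i=2: D_i=min(4*2^2,25)=16, bounds=[8,16]
  i=3: D_i=min(4*2^3,25)=25, bounds=[12,25]
  i=4: D_i=min(4*2^4,25)=25, bounds=[12,25]
  i=5: D_i=min(4*2^5,25)=25, bounds=[12,25]
  i=6: D_i=min(4*2^6,25)=25, bounds=[12,25]
  i=7: D_i=min(4*2^7,25)=25, bounds=[12,25]
  i=8: D_i=min(4*2^8,25)=25, bounds=[12,25]
  i=9: D_i=min(4*2^9,25)=25, bounds=[12,25]

Answer: [2,4] [4,8] [8,16] [12,25] [12,25] [12,25] [12,25] [12,25] [12,25] [12,25]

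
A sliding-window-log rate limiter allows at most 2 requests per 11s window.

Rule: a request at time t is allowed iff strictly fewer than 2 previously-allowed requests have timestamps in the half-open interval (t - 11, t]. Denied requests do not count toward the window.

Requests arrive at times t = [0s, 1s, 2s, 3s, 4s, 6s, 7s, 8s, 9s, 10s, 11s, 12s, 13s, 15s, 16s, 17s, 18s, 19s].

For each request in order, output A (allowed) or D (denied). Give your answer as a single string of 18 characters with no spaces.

Tracking allowed requests in the window:
  req#1 t=0s: ALLOW
  req#2 t=1s: ALLOW
  req#3 t=2s: DENY
  req#4 t=3s: DENY
  req#5 t=4s: DENY
  req#6 t=6s: DENY
  req#7 t=7s: DENY
  req#8 t=8s: DENY
  req#9 t=9s: DENY
  req#10 t=10s: DENY
  req#11 t=11s: ALLOW
  req#12 t=12s: ALLOW
  req#13 t=13s: DENY
  req#14 t=15s: DENY
  req#15 t=16s: DENY
  req#16 t=17s: DENY
  req#17 t=18s: DENY
  req#18 t=19s: DENY

Answer: AADDDDDDDDAADDDDDD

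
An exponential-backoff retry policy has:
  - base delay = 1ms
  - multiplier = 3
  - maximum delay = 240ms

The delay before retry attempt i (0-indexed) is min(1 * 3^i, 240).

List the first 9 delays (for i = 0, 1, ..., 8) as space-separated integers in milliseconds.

Computing each delay:
  i=0: min(1*3^0, 240) = 1
  i=1: min(1*3^1, 240) = 3
  i=2: min(1*3^2, 240) = 9
  i=3: min(1*3^3, 240) = 27
  i=4: min(1*3^4, 240) = 81
  i=5: min(1*3^5, 240) = 240
  i=6: min(1*3^6, 240) = 240
  i=7: min(1*3^7, 240) = 240
  i=8: min(1*3^8, 240) = 240

Answer: 1 3 9 27 81 240 240 240 240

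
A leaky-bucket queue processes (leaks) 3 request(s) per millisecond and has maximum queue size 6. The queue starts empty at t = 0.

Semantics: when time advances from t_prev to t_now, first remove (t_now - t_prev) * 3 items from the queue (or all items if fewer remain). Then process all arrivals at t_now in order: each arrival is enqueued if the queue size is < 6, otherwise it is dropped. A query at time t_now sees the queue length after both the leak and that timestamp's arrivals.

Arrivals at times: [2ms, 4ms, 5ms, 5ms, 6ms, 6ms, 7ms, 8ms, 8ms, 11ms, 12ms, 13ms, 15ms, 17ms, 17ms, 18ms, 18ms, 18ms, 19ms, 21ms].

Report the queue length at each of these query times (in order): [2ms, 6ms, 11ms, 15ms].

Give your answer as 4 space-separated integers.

Queue lengths at query times:
  query t=2ms: backlog = 1
  query t=6ms: backlog = 2
  query t=11ms: backlog = 1
  query t=15ms: backlog = 1

Answer: 1 2 1 1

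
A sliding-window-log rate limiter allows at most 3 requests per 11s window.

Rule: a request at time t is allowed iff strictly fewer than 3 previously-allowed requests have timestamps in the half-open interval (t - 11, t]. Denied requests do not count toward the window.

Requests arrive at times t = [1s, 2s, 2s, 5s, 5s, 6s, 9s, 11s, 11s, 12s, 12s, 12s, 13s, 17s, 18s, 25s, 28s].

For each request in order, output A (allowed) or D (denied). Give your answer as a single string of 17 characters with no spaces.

Answer: AAADDDDDDADDAADAA

Derivation:
Tracking allowed requests in the window:
  req#1 t=1s: ALLOW
  req#2 t=2s: ALLOW
  req#3 t=2s: ALLOW
  req#4 t=5s: DENY
  req#5 t=5s: DENY
  req#6 t=6s: DENY
  req#7 t=9s: DENY
  req#8 t=11s: DENY
  req#9 t=11s: DENY
  req#10 t=12s: ALLOW
  req#11 t=12s: DENY
  req#12 t=12s: DENY
  req#13 t=13s: ALLOW
  req#14 t=17s: ALLOW
  req#15 t=18s: DENY
  req#16 t=25s: ALLOW
  req#17 t=28s: ALLOW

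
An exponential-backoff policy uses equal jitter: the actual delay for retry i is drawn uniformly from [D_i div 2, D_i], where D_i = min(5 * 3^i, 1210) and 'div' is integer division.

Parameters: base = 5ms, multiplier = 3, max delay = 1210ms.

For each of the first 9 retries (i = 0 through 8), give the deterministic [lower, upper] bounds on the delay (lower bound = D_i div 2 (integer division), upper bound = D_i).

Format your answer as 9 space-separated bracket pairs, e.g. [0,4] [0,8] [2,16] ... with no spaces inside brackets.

Answer: [2,5] [7,15] [22,45] [67,135] [202,405] [605,1210] [605,1210] [605,1210] [605,1210]

Derivation:
Computing bounds per retry:
  i=0: D_i=min(5*3^0,1210)=5, bounds=[2,5]
  i=1: D_i=min(5*3^1,1210)=15, bounds=[7,15]
  i=2: D_i=min(5*3^2,1210)=45, bounds=[22,45]
  i=3: D_i=min(5*3^3,1210)=135, bounds=[67,135]
  i=4: D_i=min(5*3^4,1210)=405, bounds=[202,405]
  i=5: D_i=min(5*3^5,1210)=1210, bounds=[605,1210]
  i=6: D_i=min(5*3^6,1210)=1210, bounds=[605,1210]
  i=7: D_i=min(5*3^7,1210)=1210, bounds=[605,1210]
  i=8: D_i=min(5*3^8,1210)=1210, bounds=[605,1210]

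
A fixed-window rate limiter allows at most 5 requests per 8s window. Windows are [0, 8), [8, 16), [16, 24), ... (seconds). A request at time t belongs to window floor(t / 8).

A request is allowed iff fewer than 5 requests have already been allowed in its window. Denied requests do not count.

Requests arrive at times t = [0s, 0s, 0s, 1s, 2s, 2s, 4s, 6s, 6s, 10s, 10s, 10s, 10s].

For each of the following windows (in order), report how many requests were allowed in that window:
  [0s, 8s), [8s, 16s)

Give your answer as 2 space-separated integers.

Processing requests:
  req#1 t=0s (window 0): ALLOW
  req#2 t=0s (window 0): ALLOW
  req#3 t=0s (window 0): ALLOW
  req#4 t=1s (window 0): ALLOW
  req#5 t=2s (window 0): ALLOW
  req#6 t=2s (window 0): DENY
  req#7 t=4s (window 0): DENY
  req#8 t=6s (window 0): DENY
  req#9 t=6s (window 0): DENY
  req#10 t=10s (window 1): ALLOW
  req#11 t=10s (window 1): ALLOW
  req#12 t=10s (window 1): ALLOW
  req#13 t=10s (window 1): ALLOW

Allowed counts by window: 5 4

Answer: 5 4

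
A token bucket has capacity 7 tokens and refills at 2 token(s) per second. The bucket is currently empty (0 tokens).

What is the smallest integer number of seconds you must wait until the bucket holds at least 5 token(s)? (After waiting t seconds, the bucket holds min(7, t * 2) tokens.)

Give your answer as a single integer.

Need t * 2 >= 5, so t >= 5/2.
Smallest integer t = ceil(5/2) = 3.

Answer: 3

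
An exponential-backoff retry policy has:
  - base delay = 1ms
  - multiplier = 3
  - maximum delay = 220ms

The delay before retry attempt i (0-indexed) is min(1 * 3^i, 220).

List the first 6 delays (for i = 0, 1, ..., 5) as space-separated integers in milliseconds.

Answer: 1 3 9 27 81 220

Derivation:
Computing each delay:
  i=0: min(1*3^0, 220) = 1
  i=1: min(1*3^1, 220) = 3
  i=2: min(1*3^2, 220) = 9
  i=3: min(1*3^3, 220) = 27
  i=4: min(1*3^4, 220) = 81
  i=5: min(1*3^5, 220) = 220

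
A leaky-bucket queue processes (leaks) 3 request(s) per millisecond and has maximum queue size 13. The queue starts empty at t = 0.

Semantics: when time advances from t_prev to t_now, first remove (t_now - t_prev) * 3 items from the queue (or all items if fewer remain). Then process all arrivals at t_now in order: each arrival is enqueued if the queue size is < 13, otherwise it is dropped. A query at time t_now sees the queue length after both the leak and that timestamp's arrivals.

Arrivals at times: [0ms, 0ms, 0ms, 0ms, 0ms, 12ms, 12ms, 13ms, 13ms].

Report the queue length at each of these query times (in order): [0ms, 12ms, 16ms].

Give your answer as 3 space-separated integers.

Queue lengths at query times:
  query t=0ms: backlog = 5
  query t=12ms: backlog = 2
  query t=16ms: backlog = 0

Answer: 5 2 0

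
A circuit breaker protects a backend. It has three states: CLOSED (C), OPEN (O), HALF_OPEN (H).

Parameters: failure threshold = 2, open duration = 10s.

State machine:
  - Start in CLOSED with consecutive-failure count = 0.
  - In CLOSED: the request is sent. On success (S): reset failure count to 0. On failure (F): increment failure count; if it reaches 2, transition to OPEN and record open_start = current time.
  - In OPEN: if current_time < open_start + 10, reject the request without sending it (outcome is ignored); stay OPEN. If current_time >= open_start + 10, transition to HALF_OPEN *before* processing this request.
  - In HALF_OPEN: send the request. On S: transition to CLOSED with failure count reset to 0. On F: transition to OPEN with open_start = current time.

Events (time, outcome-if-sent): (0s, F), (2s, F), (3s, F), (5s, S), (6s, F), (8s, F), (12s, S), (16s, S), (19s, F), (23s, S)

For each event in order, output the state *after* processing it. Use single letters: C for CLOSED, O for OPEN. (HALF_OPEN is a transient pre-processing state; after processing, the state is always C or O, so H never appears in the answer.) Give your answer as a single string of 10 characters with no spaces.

State after each event:
  event#1 t=0s outcome=F: state=CLOSED
  event#2 t=2s outcome=F: state=OPEN
  event#3 t=3s outcome=F: state=OPEN
  event#4 t=5s outcome=S: state=OPEN
  event#5 t=6s outcome=F: state=OPEN
  event#6 t=8s outcome=F: state=OPEN
  event#7 t=12s outcome=S: state=CLOSED
  event#8 t=16s outcome=S: state=CLOSED
  event#9 t=19s outcome=F: state=CLOSED
  event#10 t=23s outcome=S: state=CLOSED

Answer: COOOOOCCCC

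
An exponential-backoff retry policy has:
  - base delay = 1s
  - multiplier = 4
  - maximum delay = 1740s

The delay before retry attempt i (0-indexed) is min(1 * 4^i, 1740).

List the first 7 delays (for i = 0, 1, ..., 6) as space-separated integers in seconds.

Computing each delay:
  i=0: min(1*4^0, 1740) = 1
  i=1: min(1*4^1, 1740) = 4
  i=2: min(1*4^2, 1740) = 16
  i=3: min(1*4^3, 1740) = 64
  i=4: min(1*4^4, 1740) = 256
  i=5: min(1*4^5, 1740) = 1024
  i=6: min(1*4^6, 1740) = 1740

Answer: 1 4 16 64 256 1024 1740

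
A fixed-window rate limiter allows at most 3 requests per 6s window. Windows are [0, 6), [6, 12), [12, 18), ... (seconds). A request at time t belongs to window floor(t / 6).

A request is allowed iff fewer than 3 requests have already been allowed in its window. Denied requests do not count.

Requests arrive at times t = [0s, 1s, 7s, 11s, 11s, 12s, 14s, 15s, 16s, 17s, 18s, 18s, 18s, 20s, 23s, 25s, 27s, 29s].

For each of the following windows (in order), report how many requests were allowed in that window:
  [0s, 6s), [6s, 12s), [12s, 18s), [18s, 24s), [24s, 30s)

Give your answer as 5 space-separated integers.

Answer: 2 3 3 3 3

Derivation:
Processing requests:
  req#1 t=0s (window 0): ALLOW
  req#2 t=1s (window 0): ALLOW
  req#3 t=7s (window 1): ALLOW
  req#4 t=11s (window 1): ALLOW
  req#5 t=11s (window 1): ALLOW
  req#6 t=12s (window 2): ALLOW
  req#7 t=14s (window 2): ALLOW
  req#8 t=15s (window 2): ALLOW
  req#9 t=16s (window 2): DENY
  req#10 t=17s (window 2): DENY
  req#11 t=18s (window 3): ALLOW
  req#12 t=18s (window 3): ALLOW
  req#13 t=18s (window 3): ALLOW
  req#14 t=20s (window 3): DENY
  req#15 t=23s (window 3): DENY
  req#16 t=25s (window 4): ALLOW
  req#17 t=27s (window 4): ALLOW
  req#18 t=29s (window 4): ALLOW

Allowed counts by window: 2 3 3 3 3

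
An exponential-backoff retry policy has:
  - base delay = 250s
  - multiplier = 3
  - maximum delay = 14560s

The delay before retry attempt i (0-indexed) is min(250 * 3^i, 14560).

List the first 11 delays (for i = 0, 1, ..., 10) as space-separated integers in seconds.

Answer: 250 750 2250 6750 14560 14560 14560 14560 14560 14560 14560

Derivation:
Computing each delay:
  i=0: min(250*3^0, 14560) = 250
  i=1: min(250*3^1, 14560) = 750
  i=2: min(250*3^2, 14560) = 2250
  i=3: min(250*3^3, 14560) = 6750
  i=4: min(250*3^4, 14560) = 14560
  i=5: min(250*3^5, 14560) = 14560
  i=6: min(250*3^6, 14560) = 14560
  i=7: min(250*3^7, 14560) = 14560
  i=8: min(250*3^8, 14560) = 14560
  i=9: min(250*3^9, 14560) = 14560
  i=10: min(250*3^10, 14560) = 14560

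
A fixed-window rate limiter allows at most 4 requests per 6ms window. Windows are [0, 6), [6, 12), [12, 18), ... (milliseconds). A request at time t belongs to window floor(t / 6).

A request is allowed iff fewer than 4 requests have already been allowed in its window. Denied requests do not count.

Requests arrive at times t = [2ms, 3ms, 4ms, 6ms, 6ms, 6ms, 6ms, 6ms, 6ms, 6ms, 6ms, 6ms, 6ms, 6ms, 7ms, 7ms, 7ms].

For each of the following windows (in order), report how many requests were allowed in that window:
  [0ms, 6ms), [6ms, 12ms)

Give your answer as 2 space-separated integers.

Processing requests:
  req#1 t=2ms (window 0): ALLOW
  req#2 t=3ms (window 0): ALLOW
  req#3 t=4ms (window 0): ALLOW
  req#4 t=6ms (window 1): ALLOW
  req#5 t=6ms (window 1): ALLOW
  req#6 t=6ms (window 1): ALLOW
  req#7 t=6ms (window 1): ALLOW
  req#8 t=6ms (window 1): DENY
  req#9 t=6ms (window 1): DENY
  req#10 t=6ms (window 1): DENY
  req#11 t=6ms (window 1): DENY
  req#12 t=6ms (window 1): DENY
  req#13 t=6ms (window 1): DENY
  req#14 t=6ms (window 1): DENY
  req#15 t=7ms (window 1): DENY
  req#16 t=7ms (window 1): DENY
  req#17 t=7ms (window 1): DENY

Allowed counts by window: 3 4

Answer: 3 4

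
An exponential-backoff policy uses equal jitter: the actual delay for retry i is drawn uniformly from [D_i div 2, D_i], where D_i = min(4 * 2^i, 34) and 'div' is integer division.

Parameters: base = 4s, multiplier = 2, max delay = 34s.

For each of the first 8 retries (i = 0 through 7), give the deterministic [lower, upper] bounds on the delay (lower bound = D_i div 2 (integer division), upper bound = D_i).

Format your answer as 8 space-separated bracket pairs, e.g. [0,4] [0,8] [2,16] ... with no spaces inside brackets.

Answer: [2,4] [4,8] [8,16] [16,32] [17,34] [17,34] [17,34] [17,34]

Derivation:
Computing bounds per retry:
  i=0: D_i=min(4*2^0,34)=4, bounds=[2,4]
  i=1: D_i=min(4*2^1,34)=8, bounds=[4,8]
  i=2: D_i=min(4*2^2,34)=16, bounds=[8,16]
  i=3: D_i=min(4*2^3,34)=32, bounds=[16,32]
  i=4: D_i=min(4*2^4,34)=34, bounds=[17,34]
  i=5: D_i=min(4*2^5,34)=34, bounds=[17,34]
  i=6: D_i=min(4*2^6,34)=34, bounds=[17,34]
  i=7: D_i=min(4*2^7,34)=34, bounds=[17,34]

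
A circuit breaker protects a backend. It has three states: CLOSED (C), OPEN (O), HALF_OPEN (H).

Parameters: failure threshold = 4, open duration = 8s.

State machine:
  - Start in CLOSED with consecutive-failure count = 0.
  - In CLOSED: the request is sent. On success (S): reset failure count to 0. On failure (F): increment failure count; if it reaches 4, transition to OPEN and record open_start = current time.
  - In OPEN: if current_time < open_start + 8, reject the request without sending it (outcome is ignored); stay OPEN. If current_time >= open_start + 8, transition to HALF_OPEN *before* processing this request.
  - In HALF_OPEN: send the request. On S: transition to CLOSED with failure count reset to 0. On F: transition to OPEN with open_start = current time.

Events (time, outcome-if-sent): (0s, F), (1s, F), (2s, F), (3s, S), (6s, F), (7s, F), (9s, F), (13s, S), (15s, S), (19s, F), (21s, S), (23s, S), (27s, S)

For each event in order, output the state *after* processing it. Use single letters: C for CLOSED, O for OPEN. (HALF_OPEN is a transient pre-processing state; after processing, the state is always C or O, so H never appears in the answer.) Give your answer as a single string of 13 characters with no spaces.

Answer: CCCCCCCCCCCCC

Derivation:
State after each event:
  event#1 t=0s outcome=F: state=CLOSED
  event#2 t=1s outcome=F: state=CLOSED
  event#3 t=2s outcome=F: state=CLOSED
  event#4 t=3s outcome=S: state=CLOSED
  event#5 t=6s outcome=F: state=CLOSED
  event#6 t=7s outcome=F: state=CLOSED
  event#7 t=9s outcome=F: state=CLOSED
  event#8 t=13s outcome=S: state=CLOSED
  event#9 t=15s outcome=S: state=CLOSED
  event#10 t=19s outcome=F: state=CLOSED
  event#11 t=21s outcome=S: state=CLOSED
  event#12 t=23s outcome=S: state=CLOSED
  event#13 t=27s outcome=S: state=CLOSED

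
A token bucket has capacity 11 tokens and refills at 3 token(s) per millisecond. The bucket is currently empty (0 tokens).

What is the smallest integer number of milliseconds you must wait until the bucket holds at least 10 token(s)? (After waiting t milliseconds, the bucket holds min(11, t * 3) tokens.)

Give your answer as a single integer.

Need t * 3 >= 10, so t >= 10/3.
Smallest integer t = ceil(10/3) = 4.

Answer: 4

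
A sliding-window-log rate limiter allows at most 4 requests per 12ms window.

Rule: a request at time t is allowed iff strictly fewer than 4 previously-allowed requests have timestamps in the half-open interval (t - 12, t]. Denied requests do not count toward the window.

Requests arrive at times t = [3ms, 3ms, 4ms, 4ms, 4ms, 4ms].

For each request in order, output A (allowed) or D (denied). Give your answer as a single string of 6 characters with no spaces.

Answer: AAAADD

Derivation:
Tracking allowed requests in the window:
  req#1 t=3ms: ALLOW
  req#2 t=3ms: ALLOW
  req#3 t=4ms: ALLOW
  req#4 t=4ms: ALLOW
  req#5 t=4ms: DENY
  req#6 t=4ms: DENY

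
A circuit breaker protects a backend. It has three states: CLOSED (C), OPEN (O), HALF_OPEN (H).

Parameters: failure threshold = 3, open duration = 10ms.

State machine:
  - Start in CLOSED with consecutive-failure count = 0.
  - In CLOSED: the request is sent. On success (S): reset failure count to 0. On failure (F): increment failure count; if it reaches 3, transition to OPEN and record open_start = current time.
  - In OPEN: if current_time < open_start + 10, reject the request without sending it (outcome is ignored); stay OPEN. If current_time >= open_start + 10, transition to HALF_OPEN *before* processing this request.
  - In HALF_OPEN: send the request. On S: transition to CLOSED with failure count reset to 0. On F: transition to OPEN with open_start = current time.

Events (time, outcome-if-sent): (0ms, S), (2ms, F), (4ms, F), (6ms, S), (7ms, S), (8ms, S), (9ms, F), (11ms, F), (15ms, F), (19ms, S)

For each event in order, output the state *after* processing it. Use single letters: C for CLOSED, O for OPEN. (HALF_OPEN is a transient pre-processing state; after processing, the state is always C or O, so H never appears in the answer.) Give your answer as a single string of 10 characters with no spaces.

State after each event:
  event#1 t=0ms outcome=S: state=CLOSED
  event#2 t=2ms outcome=F: state=CLOSED
  event#3 t=4ms outcome=F: state=CLOSED
  event#4 t=6ms outcome=S: state=CLOSED
  event#5 t=7ms outcome=S: state=CLOSED
  event#6 t=8ms outcome=S: state=CLOSED
  event#7 t=9ms outcome=F: state=CLOSED
  event#8 t=11ms outcome=F: state=CLOSED
  event#9 t=15ms outcome=F: state=OPEN
  event#10 t=19ms outcome=S: state=OPEN

Answer: CCCCCCCCOO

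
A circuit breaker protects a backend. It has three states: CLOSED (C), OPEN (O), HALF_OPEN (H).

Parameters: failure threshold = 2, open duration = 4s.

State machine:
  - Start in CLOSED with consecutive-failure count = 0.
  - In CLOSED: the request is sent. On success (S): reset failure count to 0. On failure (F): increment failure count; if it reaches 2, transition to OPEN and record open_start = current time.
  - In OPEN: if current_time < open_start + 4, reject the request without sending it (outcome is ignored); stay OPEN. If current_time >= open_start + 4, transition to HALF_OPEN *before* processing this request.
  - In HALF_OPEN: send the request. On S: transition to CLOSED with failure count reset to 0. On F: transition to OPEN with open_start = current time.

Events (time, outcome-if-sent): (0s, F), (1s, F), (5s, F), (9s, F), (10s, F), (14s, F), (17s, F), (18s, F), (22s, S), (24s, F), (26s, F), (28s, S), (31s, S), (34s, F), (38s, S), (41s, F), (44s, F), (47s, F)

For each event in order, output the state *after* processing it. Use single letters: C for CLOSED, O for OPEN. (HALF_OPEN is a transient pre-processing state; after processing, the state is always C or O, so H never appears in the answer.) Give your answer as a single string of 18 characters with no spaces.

State after each event:
  event#1 t=0s outcome=F: state=CLOSED
  event#2 t=1s outcome=F: state=OPEN
  event#3 t=5s outcome=F: state=OPEN
  event#4 t=9s outcome=F: state=OPEN
  event#5 t=10s outcome=F: state=OPEN
  event#6 t=14s outcome=F: state=OPEN
  event#7 t=17s outcome=F: state=OPEN
  event#8 t=18s outcome=F: state=OPEN
  event#9 t=22s outcome=S: state=CLOSED
  event#10 t=24s outcome=F: state=CLOSED
  event#11 t=26s outcome=F: state=OPEN
  event#12 t=28s outcome=S: state=OPEN
  event#13 t=31s outcome=S: state=CLOSED
  event#14 t=34s outcome=F: state=CLOSED
  event#15 t=38s outcome=S: state=CLOSED
  event#16 t=41s outcome=F: state=CLOSED
  event#17 t=44s outcome=F: state=OPEN
  event#18 t=47s outcome=F: state=OPEN

Answer: COOOOOOOCCOOCCCCOO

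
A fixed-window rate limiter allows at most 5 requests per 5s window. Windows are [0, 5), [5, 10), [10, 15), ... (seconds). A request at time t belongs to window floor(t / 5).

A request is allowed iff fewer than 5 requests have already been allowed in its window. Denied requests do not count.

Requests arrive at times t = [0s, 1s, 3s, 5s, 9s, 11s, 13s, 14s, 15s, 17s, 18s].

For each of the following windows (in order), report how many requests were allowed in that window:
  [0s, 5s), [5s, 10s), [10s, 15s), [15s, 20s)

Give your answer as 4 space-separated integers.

Answer: 3 2 3 3

Derivation:
Processing requests:
  req#1 t=0s (window 0): ALLOW
  req#2 t=1s (window 0): ALLOW
  req#3 t=3s (window 0): ALLOW
  req#4 t=5s (window 1): ALLOW
  req#5 t=9s (window 1): ALLOW
  req#6 t=11s (window 2): ALLOW
  req#7 t=13s (window 2): ALLOW
  req#8 t=14s (window 2): ALLOW
  req#9 t=15s (window 3): ALLOW
  req#10 t=17s (window 3): ALLOW
  req#11 t=18s (window 3): ALLOW

Allowed counts by window: 3 2 3 3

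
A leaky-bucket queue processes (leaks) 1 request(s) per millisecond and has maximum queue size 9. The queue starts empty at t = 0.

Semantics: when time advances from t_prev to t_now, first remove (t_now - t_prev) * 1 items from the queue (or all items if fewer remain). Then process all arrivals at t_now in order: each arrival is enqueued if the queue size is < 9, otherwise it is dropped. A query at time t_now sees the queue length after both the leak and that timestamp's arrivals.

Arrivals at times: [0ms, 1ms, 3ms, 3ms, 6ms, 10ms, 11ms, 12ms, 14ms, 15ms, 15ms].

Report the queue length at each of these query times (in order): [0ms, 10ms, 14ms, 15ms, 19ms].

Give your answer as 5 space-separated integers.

Queue lengths at query times:
  query t=0ms: backlog = 1
  query t=10ms: backlog = 1
  query t=14ms: backlog = 1
  query t=15ms: backlog = 2
  query t=19ms: backlog = 0

Answer: 1 1 1 2 0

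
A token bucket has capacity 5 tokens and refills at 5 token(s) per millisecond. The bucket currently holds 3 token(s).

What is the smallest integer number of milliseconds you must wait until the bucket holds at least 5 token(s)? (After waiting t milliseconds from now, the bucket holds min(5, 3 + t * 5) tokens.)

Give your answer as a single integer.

Answer: 1

Derivation:
Need 3 + t * 5 >= 5, so t >= 2/5.
Smallest integer t = ceil(2/5) = 1.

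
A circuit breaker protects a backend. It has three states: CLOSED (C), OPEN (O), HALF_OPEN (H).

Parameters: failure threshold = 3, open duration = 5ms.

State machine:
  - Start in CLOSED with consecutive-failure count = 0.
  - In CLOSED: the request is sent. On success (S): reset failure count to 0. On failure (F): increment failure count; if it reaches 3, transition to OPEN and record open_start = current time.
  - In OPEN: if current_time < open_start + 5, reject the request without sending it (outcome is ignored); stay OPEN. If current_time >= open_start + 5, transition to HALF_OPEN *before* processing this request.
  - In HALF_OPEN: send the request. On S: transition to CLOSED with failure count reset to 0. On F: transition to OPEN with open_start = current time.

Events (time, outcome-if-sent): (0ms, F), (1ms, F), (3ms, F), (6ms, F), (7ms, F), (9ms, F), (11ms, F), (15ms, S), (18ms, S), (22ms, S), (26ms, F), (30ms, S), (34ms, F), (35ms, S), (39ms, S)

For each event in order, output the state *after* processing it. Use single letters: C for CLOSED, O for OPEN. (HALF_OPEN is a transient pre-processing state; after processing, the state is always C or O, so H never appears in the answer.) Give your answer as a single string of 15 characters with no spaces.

State after each event:
  event#1 t=0ms outcome=F: state=CLOSED
  event#2 t=1ms outcome=F: state=CLOSED
  event#3 t=3ms outcome=F: state=OPEN
  event#4 t=6ms outcome=F: state=OPEN
  event#5 t=7ms outcome=F: state=OPEN
  event#6 t=9ms outcome=F: state=OPEN
  event#7 t=11ms outcome=F: state=OPEN
  event#8 t=15ms outcome=S: state=CLOSED
  event#9 t=18ms outcome=S: state=CLOSED
  event#10 t=22ms outcome=S: state=CLOSED
  event#11 t=26ms outcome=F: state=CLOSED
  event#12 t=30ms outcome=S: state=CLOSED
  event#13 t=34ms outcome=F: state=CLOSED
  event#14 t=35ms outcome=S: state=CLOSED
  event#15 t=39ms outcome=S: state=CLOSED

Answer: CCOOOOOCCCCCCCC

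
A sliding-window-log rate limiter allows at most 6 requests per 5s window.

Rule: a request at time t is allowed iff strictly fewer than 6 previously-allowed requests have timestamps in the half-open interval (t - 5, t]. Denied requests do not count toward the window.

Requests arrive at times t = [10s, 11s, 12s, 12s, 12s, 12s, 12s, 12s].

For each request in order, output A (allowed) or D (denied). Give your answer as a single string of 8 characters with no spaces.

Answer: AAAAAADD

Derivation:
Tracking allowed requests in the window:
  req#1 t=10s: ALLOW
  req#2 t=11s: ALLOW
  req#3 t=12s: ALLOW
  req#4 t=12s: ALLOW
  req#5 t=12s: ALLOW
  req#6 t=12s: ALLOW
  req#7 t=12s: DENY
  req#8 t=12s: DENY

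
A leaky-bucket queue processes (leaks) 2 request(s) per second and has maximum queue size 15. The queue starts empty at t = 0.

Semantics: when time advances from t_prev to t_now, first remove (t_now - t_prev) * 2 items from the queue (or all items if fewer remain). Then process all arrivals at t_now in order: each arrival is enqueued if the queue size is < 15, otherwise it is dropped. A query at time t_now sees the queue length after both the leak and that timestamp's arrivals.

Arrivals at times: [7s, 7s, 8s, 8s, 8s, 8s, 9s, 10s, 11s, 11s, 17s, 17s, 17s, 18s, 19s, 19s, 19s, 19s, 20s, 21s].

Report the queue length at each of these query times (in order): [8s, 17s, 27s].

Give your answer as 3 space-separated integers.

Answer: 4 3 0

Derivation:
Queue lengths at query times:
  query t=8s: backlog = 4
  query t=17s: backlog = 3
  query t=27s: backlog = 0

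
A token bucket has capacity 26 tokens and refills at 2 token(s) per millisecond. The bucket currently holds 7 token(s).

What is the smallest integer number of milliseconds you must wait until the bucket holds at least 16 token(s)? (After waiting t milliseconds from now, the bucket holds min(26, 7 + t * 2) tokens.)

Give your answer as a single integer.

Answer: 5

Derivation:
Need 7 + t * 2 >= 16, so t >= 9/2.
Smallest integer t = ceil(9/2) = 5.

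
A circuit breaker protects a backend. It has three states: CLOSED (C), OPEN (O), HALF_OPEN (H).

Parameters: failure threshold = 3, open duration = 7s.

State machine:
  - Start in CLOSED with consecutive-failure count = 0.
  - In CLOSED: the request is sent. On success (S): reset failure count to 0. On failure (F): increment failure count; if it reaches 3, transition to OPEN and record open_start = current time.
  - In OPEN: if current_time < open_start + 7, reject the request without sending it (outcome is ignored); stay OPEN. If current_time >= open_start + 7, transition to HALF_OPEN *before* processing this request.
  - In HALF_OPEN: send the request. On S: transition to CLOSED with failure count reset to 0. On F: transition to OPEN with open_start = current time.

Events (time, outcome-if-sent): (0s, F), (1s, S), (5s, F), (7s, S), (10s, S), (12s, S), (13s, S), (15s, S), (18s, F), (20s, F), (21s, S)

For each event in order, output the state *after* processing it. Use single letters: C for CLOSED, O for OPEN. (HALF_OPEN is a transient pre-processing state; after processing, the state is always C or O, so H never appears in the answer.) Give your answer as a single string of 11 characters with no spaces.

State after each event:
  event#1 t=0s outcome=F: state=CLOSED
  event#2 t=1s outcome=S: state=CLOSED
  event#3 t=5s outcome=F: state=CLOSED
  event#4 t=7s outcome=S: state=CLOSED
  event#5 t=10s outcome=S: state=CLOSED
  event#6 t=12s outcome=S: state=CLOSED
  event#7 t=13s outcome=S: state=CLOSED
  event#8 t=15s outcome=S: state=CLOSED
  event#9 t=18s outcome=F: state=CLOSED
  event#10 t=20s outcome=F: state=CLOSED
  event#11 t=21s outcome=S: state=CLOSED

Answer: CCCCCCCCCCC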